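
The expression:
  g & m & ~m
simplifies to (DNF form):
False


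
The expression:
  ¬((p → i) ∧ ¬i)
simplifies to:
i ∨ p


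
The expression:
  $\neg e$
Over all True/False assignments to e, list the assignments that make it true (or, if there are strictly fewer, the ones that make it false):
is true only for:
  e=False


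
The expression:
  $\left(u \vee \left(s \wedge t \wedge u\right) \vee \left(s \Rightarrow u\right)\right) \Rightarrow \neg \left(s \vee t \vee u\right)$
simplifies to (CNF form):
$\neg u \wedge \left(s \vee \neg t\right)$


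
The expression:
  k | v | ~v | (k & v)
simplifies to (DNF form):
True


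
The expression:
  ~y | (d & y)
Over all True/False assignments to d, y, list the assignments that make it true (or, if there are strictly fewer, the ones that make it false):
is false only for:
  d=False, y=True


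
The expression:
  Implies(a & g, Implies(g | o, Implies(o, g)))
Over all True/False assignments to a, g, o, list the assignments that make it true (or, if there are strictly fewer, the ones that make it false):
is always true.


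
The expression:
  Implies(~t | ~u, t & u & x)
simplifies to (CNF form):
t & u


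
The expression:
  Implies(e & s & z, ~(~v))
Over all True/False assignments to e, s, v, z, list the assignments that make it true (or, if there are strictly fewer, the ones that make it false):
is false only for:
  e=True, s=True, v=False, z=True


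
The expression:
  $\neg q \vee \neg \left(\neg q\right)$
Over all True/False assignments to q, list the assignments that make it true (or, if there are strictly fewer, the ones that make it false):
is always true.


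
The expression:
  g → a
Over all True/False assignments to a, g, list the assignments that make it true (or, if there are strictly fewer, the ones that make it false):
is false only for:
  a=False, g=True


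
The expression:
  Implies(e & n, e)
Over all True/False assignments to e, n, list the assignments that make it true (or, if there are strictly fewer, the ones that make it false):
is always true.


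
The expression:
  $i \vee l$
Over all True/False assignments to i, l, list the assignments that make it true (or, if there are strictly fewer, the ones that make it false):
is false only for:
  i=False, l=False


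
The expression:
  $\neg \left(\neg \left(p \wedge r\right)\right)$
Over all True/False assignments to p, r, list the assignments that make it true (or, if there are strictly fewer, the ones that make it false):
is true only for:
  p=True, r=True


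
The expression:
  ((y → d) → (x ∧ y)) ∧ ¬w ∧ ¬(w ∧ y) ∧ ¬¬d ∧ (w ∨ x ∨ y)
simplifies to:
d ∧ x ∧ y ∧ ¬w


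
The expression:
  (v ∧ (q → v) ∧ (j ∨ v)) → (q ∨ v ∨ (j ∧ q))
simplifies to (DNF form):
True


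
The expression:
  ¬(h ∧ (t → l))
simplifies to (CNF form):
(t ∨ ¬h) ∧ (¬h ∨ ¬l)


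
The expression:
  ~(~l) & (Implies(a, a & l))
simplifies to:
l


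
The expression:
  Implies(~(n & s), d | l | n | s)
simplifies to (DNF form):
d | l | n | s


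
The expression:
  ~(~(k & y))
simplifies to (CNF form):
k & y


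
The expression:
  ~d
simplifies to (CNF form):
~d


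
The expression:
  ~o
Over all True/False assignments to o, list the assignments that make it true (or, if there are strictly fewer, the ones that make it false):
is true only for:
  o=False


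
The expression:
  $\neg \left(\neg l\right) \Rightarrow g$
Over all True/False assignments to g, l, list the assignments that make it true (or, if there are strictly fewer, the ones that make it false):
is false only for:
  g=False, l=True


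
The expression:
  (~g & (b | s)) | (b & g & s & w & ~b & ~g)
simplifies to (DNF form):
(b & ~g) | (s & ~g)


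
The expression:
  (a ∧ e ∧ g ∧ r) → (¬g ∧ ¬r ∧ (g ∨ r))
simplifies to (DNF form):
¬a ∨ ¬e ∨ ¬g ∨ ¬r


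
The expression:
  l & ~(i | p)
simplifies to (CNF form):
l & ~i & ~p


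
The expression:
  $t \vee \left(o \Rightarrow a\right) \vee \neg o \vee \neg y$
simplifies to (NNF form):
$a \vee t \vee \neg o \vee \neg y$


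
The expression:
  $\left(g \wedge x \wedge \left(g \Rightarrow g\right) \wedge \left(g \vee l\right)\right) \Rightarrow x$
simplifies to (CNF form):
$\text{True}$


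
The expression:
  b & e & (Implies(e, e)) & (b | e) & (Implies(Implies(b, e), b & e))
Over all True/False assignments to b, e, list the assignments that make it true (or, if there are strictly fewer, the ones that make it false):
is true only for:
  b=True, e=True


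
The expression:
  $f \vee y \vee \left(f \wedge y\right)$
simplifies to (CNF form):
$f \vee y$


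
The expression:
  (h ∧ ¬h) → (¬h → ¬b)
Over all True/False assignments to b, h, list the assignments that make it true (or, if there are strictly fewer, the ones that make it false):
is always true.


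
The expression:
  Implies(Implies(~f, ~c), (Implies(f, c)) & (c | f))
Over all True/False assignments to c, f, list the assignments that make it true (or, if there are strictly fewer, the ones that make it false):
is true only for:
  c=True, f=False;
  c=True, f=True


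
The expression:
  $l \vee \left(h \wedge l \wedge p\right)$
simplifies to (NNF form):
$l$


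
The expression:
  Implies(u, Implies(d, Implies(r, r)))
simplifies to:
True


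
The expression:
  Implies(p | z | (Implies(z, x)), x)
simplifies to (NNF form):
x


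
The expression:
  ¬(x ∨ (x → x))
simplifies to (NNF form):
False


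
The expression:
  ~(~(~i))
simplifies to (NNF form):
~i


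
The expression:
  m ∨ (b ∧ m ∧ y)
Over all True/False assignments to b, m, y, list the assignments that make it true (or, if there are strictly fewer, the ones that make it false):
is true only for:
  b=False, m=True, y=False;
  b=False, m=True, y=True;
  b=True, m=True, y=False;
  b=True, m=True, y=True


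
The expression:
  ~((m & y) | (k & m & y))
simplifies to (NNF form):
~m | ~y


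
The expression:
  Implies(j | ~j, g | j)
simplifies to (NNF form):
g | j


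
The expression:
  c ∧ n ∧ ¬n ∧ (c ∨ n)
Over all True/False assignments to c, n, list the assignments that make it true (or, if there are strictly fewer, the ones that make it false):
is never true.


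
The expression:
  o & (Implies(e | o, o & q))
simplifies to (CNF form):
o & q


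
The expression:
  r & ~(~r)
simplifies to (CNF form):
r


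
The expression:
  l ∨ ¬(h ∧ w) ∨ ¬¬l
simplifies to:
l ∨ ¬h ∨ ¬w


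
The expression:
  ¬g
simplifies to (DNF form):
¬g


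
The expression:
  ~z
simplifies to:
~z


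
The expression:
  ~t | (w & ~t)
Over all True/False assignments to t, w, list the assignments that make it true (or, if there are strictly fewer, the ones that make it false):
is true only for:
  t=False, w=False;
  t=False, w=True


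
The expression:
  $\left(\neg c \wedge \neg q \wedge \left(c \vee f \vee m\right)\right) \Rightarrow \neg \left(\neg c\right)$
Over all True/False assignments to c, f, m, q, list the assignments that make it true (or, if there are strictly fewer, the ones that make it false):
is false only for:
  c=False, f=False, m=True, q=False;
  c=False, f=True, m=False, q=False;
  c=False, f=True, m=True, q=False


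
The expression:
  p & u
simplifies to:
p & u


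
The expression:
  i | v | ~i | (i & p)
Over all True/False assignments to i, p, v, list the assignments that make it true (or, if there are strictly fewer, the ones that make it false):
is always true.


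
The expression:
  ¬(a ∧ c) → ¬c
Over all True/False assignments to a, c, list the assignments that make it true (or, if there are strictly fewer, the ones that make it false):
is false only for:
  a=False, c=True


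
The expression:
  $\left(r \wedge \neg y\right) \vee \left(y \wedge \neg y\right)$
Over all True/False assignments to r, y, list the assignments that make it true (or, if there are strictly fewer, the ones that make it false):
is true only for:
  r=True, y=False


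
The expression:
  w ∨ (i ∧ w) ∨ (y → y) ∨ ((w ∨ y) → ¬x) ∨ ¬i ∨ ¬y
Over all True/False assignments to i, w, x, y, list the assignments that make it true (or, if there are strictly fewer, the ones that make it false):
is always true.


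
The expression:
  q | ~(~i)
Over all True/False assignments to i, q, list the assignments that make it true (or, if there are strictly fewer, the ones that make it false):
is false only for:
  i=False, q=False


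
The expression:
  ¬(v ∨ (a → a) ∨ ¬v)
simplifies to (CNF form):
False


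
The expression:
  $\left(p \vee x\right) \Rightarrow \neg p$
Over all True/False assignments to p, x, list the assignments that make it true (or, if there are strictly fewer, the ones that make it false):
is true only for:
  p=False, x=False;
  p=False, x=True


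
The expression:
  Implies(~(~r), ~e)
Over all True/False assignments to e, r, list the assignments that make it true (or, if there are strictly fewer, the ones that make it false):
is false only for:
  e=True, r=True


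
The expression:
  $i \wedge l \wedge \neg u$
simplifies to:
$i \wedge l \wedge \neg u$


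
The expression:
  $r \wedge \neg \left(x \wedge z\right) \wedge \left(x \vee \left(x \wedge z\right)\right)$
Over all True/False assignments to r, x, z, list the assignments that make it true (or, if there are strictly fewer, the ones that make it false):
is true only for:
  r=True, x=True, z=False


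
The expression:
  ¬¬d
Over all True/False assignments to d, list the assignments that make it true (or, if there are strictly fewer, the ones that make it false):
is true only for:
  d=True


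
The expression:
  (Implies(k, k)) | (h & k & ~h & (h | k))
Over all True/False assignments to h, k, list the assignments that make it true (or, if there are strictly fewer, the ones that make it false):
is always true.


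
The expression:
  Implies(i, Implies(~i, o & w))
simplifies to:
True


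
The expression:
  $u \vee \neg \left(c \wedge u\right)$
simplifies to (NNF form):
$\text{True}$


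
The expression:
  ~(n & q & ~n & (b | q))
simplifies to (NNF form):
True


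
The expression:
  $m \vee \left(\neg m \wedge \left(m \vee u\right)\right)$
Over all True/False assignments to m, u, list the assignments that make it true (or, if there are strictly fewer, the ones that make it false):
is false only for:
  m=False, u=False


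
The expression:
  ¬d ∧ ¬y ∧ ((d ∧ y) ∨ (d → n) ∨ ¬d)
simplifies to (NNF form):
¬d ∧ ¬y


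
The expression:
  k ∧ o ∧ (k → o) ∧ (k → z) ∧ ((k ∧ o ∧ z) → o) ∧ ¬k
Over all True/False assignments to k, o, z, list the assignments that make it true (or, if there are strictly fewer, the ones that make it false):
is never true.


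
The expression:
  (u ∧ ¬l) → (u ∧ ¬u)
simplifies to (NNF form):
l ∨ ¬u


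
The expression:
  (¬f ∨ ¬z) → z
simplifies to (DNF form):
z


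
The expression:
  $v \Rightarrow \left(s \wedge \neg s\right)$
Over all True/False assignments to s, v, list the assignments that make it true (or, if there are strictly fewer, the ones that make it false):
is true only for:
  s=False, v=False;
  s=True, v=False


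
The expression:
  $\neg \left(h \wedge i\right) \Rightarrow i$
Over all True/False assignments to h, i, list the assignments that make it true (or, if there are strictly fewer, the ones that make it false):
is true only for:
  h=False, i=True;
  h=True, i=True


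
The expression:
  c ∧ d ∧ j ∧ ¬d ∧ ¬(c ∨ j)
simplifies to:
False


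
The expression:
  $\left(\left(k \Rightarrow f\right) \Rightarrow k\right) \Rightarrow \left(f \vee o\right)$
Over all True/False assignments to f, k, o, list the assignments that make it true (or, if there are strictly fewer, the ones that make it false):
is false only for:
  f=False, k=True, o=False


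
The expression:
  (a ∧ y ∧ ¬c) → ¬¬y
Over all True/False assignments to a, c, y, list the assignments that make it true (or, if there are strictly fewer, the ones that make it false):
is always true.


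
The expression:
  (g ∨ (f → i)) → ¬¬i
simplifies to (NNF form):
i ∨ (f ∧ ¬g)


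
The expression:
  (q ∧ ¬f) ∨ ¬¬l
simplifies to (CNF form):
(l ∨ q) ∧ (l ∨ ¬f)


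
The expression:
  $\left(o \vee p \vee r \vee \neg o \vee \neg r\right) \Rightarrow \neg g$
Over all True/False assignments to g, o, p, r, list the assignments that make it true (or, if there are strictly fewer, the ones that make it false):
is true only for:
  g=False, o=False, p=False, r=False;
  g=False, o=False, p=False, r=True;
  g=False, o=False, p=True, r=False;
  g=False, o=False, p=True, r=True;
  g=False, o=True, p=False, r=False;
  g=False, o=True, p=False, r=True;
  g=False, o=True, p=True, r=False;
  g=False, o=True, p=True, r=True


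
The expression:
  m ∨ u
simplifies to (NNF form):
m ∨ u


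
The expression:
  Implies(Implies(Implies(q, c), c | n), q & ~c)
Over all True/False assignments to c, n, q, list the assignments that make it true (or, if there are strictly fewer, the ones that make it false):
is true only for:
  c=False, n=False, q=False;
  c=False, n=False, q=True;
  c=False, n=True, q=True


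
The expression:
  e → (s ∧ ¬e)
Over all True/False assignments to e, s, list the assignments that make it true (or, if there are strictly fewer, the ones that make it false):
is true only for:
  e=False, s=False;
  e=False, s=True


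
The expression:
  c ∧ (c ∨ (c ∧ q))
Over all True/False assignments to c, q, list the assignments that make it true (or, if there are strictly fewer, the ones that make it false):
is true only for:
  c=True, q=False;
  c=True, q=True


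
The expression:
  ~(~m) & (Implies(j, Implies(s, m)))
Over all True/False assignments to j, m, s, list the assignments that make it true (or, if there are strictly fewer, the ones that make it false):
is true only for:
  j=False, m=True, s=False;
  j=False, m=True, s=True;
  j=True, m=True, s=False;
  j=True, m=True, s=True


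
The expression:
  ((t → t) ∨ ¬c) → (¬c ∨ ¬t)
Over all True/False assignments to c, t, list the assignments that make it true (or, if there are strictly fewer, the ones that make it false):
is false only for:
  c=True, t=True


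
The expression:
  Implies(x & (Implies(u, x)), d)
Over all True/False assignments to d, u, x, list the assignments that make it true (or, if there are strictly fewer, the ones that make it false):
is false only for:
  d=False, u=False, x=True;
  d=False, u=True, x=True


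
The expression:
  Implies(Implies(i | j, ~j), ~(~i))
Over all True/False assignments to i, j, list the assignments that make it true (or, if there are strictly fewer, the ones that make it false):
is false only for:
  i=False, j=False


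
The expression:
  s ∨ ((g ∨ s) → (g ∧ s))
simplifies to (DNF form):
s ∨ ¬g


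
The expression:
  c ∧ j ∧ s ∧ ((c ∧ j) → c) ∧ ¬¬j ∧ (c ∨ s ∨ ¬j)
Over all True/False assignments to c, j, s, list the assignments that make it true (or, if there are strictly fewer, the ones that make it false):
is true only for:
  c=True, j=True, s=True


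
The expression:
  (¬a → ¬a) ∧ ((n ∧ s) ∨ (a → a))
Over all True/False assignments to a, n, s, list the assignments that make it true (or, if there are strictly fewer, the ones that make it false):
is always true.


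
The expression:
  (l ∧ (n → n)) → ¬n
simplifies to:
¬l ∨ ¬n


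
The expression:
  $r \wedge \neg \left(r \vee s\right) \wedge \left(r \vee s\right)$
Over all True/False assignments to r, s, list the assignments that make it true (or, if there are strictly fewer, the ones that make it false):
is never true.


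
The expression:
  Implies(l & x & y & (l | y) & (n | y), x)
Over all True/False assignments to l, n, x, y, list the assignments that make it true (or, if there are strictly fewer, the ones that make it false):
is always true.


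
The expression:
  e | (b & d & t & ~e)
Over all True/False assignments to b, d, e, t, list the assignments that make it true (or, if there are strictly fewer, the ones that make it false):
is false only for:
  b=False, d=False, e=False, t=False;
  b=False, d=False, e=False, t=True;
  b=False, d=True, e=False, t=False;
  b=False, d=True, e=False, t=True;
  b=True, d=False, e=False, t=False;
  b=True, d=False, e=False, t=True;
  b=True, d=True, e=False, t=False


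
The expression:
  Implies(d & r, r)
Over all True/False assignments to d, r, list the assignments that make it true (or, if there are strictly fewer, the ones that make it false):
is always true.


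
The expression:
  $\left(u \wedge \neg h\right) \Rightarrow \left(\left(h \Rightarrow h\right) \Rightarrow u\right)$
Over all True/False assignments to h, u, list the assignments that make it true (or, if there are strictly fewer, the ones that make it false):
is always true.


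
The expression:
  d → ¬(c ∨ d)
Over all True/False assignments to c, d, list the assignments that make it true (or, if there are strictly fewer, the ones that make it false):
is true only for:
  c=False, d=False;
  c=True, d=False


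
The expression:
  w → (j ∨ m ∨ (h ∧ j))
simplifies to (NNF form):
j ∨ m ∨ ¬w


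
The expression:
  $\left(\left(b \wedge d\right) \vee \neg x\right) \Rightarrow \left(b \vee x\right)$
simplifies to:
$b \vee x$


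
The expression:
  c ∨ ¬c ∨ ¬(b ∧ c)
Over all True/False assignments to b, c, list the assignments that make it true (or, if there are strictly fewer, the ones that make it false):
is always true.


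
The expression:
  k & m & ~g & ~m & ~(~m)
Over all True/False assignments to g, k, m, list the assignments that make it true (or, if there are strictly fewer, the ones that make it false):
is never true.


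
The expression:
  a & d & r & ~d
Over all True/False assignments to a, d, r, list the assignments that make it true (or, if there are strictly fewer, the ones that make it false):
is never true.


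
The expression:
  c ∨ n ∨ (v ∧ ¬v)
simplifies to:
c ∨ n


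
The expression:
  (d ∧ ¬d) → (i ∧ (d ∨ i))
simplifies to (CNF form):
True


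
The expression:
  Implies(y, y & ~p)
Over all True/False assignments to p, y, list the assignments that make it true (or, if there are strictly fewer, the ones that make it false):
is false only for:
  p=True, y=True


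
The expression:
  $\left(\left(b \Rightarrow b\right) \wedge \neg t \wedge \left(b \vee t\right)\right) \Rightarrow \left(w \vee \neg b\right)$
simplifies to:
$t \vee w \vee \neg b$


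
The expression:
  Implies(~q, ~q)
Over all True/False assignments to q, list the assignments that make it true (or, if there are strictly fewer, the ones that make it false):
is always true.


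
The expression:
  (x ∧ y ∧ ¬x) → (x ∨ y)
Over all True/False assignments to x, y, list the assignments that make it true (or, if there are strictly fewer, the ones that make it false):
is always true.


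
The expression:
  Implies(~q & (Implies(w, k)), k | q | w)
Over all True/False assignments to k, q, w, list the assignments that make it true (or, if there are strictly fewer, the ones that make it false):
is false only for:
  k=False, q=False, w=False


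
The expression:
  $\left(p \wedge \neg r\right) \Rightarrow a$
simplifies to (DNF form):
$a \vee r \vee \neg p$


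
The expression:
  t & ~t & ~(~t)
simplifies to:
False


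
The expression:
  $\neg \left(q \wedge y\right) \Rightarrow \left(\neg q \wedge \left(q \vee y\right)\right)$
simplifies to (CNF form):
$y$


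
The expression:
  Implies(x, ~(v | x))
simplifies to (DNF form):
~x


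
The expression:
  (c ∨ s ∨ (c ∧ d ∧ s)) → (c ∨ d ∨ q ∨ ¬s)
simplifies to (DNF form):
c ∨ d ∨ q ∨ ¬s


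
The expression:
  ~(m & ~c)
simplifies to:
c | ~m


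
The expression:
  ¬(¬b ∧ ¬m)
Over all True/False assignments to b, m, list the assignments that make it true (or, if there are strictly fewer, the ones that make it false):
is false only for:
  b=False, m=False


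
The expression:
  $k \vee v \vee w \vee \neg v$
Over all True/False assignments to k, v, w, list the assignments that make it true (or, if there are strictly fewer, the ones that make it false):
is always true.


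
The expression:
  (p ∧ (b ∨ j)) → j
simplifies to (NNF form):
j ∨ ¬b ∨ ¬p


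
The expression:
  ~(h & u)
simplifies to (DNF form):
~h | ~u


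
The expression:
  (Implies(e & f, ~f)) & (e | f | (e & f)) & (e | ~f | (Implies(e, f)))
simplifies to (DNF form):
(e & ~f) | (f & ~e)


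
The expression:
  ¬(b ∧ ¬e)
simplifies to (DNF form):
e ∨ ¬b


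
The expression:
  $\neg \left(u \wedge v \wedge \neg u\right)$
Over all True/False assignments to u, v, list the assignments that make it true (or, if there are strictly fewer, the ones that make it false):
is always true.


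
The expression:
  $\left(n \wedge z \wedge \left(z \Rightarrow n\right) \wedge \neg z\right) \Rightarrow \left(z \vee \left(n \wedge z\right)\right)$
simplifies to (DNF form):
$\text{True}$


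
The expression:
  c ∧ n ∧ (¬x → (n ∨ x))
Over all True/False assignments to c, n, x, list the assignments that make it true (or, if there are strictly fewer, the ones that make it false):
is true only for:
  c=True, n=True, x=False;
  c=True, n=True, x=True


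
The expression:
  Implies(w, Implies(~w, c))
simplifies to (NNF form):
True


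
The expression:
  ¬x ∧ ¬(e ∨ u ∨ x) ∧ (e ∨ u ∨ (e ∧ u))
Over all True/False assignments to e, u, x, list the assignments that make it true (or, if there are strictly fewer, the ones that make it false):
is never true.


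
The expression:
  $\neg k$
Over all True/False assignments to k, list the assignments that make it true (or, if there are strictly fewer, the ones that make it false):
is true only for:
  k=False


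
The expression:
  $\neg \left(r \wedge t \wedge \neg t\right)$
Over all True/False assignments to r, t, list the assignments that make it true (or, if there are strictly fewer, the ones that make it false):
is always true.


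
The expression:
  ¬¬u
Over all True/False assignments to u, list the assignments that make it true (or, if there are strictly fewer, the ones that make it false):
is true only for:
  u=True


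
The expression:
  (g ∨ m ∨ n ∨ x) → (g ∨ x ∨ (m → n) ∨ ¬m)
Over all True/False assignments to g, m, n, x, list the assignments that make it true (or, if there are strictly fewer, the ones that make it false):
is false only for:
  g=False, m=True, n=False, x=False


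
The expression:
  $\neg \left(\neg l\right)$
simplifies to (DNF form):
$l$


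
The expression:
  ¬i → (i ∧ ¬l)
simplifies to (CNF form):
i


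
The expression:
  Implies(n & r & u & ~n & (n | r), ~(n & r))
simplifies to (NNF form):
True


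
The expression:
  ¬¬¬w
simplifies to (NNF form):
¬w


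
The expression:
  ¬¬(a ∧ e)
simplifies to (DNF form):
a ∧ e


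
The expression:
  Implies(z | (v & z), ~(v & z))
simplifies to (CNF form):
~v | ~z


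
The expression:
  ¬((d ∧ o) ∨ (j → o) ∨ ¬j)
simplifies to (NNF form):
j ∧ ¬o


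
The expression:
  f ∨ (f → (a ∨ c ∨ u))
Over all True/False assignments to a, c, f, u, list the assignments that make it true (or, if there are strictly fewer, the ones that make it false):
is always true.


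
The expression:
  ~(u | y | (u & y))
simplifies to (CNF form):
~u & ~y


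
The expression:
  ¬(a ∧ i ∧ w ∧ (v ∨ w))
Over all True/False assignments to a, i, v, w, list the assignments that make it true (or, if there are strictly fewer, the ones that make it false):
is false only for:
  a=True, i=True, v=False, w=True;
  a=True, i=True, v=True, w=True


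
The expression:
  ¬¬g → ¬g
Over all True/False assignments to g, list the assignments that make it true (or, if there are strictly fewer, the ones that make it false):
is true only for:
  g=False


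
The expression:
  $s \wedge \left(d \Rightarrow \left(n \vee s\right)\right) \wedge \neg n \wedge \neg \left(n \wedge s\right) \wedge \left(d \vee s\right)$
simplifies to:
$s \wedge \neg n$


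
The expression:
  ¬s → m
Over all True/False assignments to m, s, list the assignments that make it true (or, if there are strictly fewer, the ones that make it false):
is false only for:
  m=False, s=False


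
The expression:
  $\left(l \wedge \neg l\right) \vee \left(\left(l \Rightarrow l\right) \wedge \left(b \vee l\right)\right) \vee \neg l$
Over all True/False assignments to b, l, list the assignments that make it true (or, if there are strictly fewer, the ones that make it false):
is always true.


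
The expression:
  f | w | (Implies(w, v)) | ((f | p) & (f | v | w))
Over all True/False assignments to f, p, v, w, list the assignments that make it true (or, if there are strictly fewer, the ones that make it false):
is always true.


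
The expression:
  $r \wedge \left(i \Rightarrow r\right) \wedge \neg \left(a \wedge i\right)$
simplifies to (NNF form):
$r \wedge \left(\neg a \vee \neg i\right)$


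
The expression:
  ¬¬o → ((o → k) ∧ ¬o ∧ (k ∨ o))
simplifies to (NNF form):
¬o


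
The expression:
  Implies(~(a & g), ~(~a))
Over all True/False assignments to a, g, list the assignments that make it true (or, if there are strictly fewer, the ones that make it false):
is true only for:
  a=True, g=False;
  a=True, g=True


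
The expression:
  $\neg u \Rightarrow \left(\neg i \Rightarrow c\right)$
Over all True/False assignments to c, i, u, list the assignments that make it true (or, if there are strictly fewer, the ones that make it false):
is false only for:
  c=False, i=False, u=False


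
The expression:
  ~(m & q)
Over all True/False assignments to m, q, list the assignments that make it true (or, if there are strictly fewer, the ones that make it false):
is false only for:
  m=True, q=True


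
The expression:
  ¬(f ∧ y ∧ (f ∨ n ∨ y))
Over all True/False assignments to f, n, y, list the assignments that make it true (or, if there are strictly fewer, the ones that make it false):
is false only for:
  f=True, n=False, y=True;
  f=True, n=True, y=True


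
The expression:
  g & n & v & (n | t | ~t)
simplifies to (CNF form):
g & n & v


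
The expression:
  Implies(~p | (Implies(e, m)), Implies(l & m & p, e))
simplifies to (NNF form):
e | ~l | ~m | ~p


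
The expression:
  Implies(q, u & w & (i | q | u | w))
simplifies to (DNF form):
~q | (u & w)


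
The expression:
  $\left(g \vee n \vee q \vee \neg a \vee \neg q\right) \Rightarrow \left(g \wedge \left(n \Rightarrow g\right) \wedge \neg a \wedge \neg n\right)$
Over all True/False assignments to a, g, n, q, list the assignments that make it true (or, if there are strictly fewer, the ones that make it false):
is true only for:
  a=False, g=True, n=False, q=False;
  a=False, g=True, n=False, q=True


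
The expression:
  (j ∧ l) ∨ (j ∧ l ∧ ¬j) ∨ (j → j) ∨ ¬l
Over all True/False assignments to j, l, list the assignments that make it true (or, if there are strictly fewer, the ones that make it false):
is always true.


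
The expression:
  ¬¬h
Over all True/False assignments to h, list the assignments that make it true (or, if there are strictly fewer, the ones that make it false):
is true only for:
  h=True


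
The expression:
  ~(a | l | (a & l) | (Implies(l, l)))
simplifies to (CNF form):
False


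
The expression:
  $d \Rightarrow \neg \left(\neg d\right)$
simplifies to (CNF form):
$\text{True}$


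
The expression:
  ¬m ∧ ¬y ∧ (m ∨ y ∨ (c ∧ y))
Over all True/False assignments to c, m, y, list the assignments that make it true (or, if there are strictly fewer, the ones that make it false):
is never true.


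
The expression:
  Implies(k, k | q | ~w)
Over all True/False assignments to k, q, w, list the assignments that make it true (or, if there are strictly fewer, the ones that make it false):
is always true.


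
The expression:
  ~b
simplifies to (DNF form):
~b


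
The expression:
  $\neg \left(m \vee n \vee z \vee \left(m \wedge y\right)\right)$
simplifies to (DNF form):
$\neg m \wedge \neg n \wedge \neg z$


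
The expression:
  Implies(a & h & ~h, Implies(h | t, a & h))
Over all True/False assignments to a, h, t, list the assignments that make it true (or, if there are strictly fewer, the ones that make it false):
is always true.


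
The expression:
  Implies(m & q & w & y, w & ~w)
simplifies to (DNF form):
~m | ~q | ~w | ~y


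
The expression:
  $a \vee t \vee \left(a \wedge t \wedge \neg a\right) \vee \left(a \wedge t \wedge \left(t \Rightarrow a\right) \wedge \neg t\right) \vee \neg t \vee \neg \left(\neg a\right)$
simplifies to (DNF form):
$\text{True}$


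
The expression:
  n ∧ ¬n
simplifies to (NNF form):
False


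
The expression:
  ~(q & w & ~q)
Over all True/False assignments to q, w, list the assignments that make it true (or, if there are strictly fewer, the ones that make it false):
is always true.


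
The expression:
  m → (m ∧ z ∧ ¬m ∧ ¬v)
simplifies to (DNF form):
¬m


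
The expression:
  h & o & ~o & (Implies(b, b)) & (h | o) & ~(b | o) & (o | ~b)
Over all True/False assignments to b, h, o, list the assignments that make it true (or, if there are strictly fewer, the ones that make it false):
is never true.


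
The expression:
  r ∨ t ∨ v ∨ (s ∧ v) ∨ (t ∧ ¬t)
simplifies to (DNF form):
r ∨ t ∨ v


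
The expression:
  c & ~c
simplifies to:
False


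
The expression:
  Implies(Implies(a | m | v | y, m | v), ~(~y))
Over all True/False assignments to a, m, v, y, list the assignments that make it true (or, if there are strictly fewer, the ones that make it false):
is false only for:
  a=False, m=False, v=False, y=False;
  a=False, m=False, v=True, y=False;
  a=False, m=True, v=False, y=False;
  a=False, m=True, v=True, y=False;
  a=True, m=False, v=True, y=False;
  a=True, m=True, v=False, y=False;
  a=True, m=True, v=True, y=False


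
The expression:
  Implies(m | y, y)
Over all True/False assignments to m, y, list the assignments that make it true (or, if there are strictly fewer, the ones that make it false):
is false only for:
  m=True, y=False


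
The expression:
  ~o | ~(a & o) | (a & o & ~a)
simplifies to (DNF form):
~a | ~o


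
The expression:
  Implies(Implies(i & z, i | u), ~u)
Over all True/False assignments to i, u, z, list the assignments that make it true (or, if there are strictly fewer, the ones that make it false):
is true only for:
  i=False, u=False, z=False;
  i=False, u=False, z=True;
  i=True, u=False, z=False;
  i=True, u=False, z=True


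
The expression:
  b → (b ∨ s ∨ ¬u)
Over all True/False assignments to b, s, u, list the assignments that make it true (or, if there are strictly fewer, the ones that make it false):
is always true.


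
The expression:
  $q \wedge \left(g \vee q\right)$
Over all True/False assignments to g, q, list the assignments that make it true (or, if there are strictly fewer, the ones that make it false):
is true only for:
  g=False, q=True;
  g=True, q=True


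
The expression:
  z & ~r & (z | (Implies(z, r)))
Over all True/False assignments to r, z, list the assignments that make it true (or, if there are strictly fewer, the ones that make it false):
is true only for:
  r=False, z=True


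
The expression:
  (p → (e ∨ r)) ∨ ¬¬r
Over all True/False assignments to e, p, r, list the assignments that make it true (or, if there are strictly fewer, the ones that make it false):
is false only for:
  e=False, p=True, r=False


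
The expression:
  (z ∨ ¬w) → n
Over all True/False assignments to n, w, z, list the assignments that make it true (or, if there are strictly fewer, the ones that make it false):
is false only for:
  n=False, w=False, z=False;
  n=False, w=False, z=True;
  n=False, w=True, z=True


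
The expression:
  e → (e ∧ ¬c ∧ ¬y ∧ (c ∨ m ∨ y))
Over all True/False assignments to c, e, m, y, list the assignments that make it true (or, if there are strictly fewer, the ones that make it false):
is false only for:
  c=False, e=True, m=False, y=False;
  c=False, e=True, m=False, y=True;
  c=False, e=True, m=True, y=True;
  c=True, e=True, m=False, y=False;
  c=True, e=True, m=False, y=True;
  c=True, e=True, m=True, y=False;
  c=True, e=True, m=True, y=True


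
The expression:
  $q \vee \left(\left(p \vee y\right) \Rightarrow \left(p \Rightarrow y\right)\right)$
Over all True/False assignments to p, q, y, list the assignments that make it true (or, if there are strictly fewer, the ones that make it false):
is false only for:
  p=True, q=False, y=False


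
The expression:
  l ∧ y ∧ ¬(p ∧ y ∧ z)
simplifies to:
l ∧ y ∧ (¬p ∨ ¬z)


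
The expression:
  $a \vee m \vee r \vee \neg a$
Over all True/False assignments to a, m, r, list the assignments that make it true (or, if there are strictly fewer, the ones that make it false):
is always true.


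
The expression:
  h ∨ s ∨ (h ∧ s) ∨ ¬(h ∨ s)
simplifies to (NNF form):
True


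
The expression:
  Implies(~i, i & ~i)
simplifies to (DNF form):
i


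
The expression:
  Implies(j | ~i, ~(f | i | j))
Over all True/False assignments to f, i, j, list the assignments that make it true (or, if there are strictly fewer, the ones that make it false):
is true only for:
  f=False, i=False, j=False;
  f=False, i=True, j=False;
  f=True, i=True, j=False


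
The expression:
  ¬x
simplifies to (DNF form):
¬x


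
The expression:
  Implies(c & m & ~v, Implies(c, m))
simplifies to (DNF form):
True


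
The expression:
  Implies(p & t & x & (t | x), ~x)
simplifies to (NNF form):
~p | ~t | ~x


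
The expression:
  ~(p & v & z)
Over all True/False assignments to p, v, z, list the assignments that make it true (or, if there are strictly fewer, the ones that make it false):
is false only for:
  p=True, v=True, z=True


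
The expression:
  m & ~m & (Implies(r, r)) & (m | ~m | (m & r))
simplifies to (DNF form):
False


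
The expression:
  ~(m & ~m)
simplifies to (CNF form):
True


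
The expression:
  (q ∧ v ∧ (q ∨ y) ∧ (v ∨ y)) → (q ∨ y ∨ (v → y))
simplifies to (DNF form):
True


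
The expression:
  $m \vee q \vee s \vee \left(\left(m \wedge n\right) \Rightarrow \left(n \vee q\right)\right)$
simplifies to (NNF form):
$\text{True}$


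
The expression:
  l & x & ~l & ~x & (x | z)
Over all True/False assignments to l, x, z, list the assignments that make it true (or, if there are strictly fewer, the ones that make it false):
is never true.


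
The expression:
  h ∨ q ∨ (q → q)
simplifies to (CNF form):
True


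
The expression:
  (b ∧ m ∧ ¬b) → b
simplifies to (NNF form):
True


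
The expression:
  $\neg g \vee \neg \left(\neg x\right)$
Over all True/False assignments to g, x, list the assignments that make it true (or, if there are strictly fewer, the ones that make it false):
is false only for:
  g=True, x=False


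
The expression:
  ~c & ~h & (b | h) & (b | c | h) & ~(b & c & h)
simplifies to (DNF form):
b & ~c & ~h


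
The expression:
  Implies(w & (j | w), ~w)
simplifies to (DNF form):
~w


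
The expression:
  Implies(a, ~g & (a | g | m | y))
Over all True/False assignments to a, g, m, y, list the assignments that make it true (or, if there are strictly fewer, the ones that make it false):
is false only for:
  a=True, g=True, m=False, y=False;
  a=True, g=True, m=False, y=True;
  a=True, g=True, m=True, y=False;
  a=True, g=True, m=True, y=True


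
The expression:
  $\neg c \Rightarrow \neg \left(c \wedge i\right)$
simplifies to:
$\text{True}$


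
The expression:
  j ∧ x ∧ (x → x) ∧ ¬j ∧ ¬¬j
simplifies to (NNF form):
False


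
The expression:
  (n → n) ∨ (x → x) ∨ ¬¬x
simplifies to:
True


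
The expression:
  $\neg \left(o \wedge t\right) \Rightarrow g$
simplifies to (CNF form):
$\left(g \vee o\right) \wedge \left(g \vee t\right)$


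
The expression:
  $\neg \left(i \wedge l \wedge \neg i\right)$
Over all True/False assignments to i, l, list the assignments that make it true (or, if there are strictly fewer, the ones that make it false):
is always true.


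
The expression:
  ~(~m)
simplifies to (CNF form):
m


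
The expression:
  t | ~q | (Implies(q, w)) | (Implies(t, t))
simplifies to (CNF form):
True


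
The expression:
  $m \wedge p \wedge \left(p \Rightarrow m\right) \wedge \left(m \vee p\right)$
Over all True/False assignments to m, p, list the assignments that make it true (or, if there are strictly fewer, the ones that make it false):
is true only for:
  m=True, p=True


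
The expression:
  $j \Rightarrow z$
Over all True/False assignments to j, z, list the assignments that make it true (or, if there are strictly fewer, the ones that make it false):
is false only for:
  j=True, z=False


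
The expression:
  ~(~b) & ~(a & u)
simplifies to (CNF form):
b & (~a | ~u)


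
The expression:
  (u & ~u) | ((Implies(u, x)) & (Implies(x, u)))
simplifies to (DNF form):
(u & x) | (~u & ~x)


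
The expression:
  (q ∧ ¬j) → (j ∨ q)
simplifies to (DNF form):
True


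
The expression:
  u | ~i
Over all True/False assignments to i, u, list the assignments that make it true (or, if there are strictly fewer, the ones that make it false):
is false only for:
  i=True, u=False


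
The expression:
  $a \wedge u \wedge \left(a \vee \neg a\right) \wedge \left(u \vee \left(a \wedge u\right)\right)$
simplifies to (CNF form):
$a \wedge u$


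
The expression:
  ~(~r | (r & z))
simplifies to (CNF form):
r & ~z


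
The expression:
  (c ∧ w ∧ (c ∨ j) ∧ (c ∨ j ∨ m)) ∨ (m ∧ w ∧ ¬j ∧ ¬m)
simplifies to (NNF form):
c ∧ w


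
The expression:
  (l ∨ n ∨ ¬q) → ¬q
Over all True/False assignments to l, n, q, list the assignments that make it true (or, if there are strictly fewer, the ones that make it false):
is false only for:
  l=False, n=True, q=True;
  l=True, n=False, q=True;
  l=True, n=True, q=True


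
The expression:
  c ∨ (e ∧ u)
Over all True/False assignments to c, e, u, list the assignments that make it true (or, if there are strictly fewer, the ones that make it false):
is false only for:
  c=False, e=False, u=False;
  c=False, e=False, u=True;
  c=False, e=True, u=False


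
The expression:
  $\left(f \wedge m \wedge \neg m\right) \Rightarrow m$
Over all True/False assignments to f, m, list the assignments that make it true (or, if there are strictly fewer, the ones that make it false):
is always true.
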